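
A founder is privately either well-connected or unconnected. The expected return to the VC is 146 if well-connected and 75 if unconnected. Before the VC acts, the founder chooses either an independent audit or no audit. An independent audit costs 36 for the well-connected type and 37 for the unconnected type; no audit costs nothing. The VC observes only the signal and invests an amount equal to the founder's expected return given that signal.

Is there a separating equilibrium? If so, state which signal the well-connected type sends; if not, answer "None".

None

Try well-connected → audit, unconnected → no audit:
  If types separate, audit earns payment 146 and no audit earns 75.
  Well-connected: audit gives 146 − 36 = 110; no audit gives 75 − 0 = 75. No deviation. ✓
  Unconnected: no audit gives 75 − 0 = 75; audit gives 146 − 37 = 109. Would deviate. ✗
Try well-connected → no audit, unconnected → audit:
  If types separate, no audit earns payment 146 and audit earns 75.
  Well-connected: no audit gives 146 − 0 = 146; audit gives 75 − 36 = 39. No deviation. ✓
  Unconnected: audit gives 75 − 37 = 38; no audit gives 146 − 0 = 146. Would deviate. ✗
Neither assignment is incentive-compatible.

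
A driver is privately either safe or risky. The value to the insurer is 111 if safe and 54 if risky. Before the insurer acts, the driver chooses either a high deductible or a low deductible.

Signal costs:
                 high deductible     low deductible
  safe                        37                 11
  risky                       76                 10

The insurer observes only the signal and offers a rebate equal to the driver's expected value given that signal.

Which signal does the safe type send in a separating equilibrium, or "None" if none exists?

high deductible

Try safe → high deductible, risky → low deductible:
  If types separate, high deductible earns payment 111 and low deductible earns 54.
  Safe: high deductible gives 111 − 37 = 74; low deductible gives 54 − 11 = 43. No deviation. ✓
  Risky: low deductible gives 54 − 10 = 44; high deductible gives 111 − 76 = 35. No deviation. ✓
Both hold — the safe type sends high deductible.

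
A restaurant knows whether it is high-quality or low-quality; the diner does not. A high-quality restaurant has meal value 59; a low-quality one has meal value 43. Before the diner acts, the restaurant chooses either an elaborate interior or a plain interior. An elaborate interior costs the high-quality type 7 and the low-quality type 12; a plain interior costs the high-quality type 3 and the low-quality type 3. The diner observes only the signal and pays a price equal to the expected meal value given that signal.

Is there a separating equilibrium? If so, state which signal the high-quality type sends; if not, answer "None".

Try high-quality → elaborate interior, low-quality → plain interior:
  Under separation the diner infers type exactly: elaborate interior → high-quality (pays 59), plain interior → low-quality (pays 43).
  High-quality: elaborate interior gives 59 − 7 = 52; plain interior gives 43 − 3 = 40. No deviation. ✓
  Low-quality: plain interior gives 43 − 3 = 40; elaborate interior gives 59 − 12 = 47. Would deviate. ✗
Try high-quality → plain interior, low-quality → elaborate interior:
  Under separation the diner infers type exactly: plain interior → high-quality (pays 59), elaborate interior → low-quality (pays 43).
  High-quality: plain interior gives 59 − 3 = 56; elaborate interior gives 43 − 7 = 36. No deviation. ✓
  Low-quality: elaborate interior gives 43 − 12 = 31; plain interior gives 59 − 3 = 56. Would deviate. ✗
Neither assignment is incentive-compatible.

None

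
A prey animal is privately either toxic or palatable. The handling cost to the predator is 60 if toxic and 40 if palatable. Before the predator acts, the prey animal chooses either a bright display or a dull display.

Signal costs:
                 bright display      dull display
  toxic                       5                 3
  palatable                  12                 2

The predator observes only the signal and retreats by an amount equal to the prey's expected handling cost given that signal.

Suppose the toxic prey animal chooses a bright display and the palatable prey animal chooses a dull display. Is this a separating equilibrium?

If types separate, bright display earns payment 60 and dull display earns 40.
Toxic: bright display gives 60 − 5 = 55; dull display gives 40 − 3 = 37. No deviation. ✓
Palatable: dull display gives 40 − 2 = 38; bright display gives 60 − 12 = 48. Would deviate. ✗

No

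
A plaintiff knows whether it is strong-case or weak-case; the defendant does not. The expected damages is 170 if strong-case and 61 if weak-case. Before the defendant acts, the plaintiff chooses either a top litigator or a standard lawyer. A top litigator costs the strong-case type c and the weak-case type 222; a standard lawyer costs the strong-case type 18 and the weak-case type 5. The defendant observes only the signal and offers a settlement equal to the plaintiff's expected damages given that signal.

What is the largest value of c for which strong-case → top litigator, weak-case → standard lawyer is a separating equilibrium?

127

Under separation: top litigator → strong-case (pays 170); standard lawyer → weak-case (pays 61).
Weak-case: 61 − 5 = 56 ≥ 170 − 222 = -52. Holds regardless of c. ✓
Strong-case: 170 − c ≥ 61 − 18, so c ≤ 170 − 43 = 127.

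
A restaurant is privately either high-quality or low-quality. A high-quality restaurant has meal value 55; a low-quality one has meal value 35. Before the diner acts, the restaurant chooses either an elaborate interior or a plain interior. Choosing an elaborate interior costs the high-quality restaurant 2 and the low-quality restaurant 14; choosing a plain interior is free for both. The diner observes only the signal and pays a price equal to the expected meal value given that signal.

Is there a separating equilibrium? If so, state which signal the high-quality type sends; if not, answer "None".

None

Try high-quality → elaborate interior, low-quality → plain interior:
  Under separation the diner infers type exactly: elaborate interior → high-quality (pays 55), plain interior → low-quality (pays 35).
  High-quality: elaborate interior gives 55 − 2 = 53; plain interior gives 35 − 0 = 35. No deviation. ✓
  Low-quality: plain interior gives 35 − 0 = 35; elaborate interior gives 55 − 14 = 41. Would deviate. ✗
Try high-quality → plain interior, low-quality → elaborate interior:
  Under separation the diner infers type exactly: plain interior → high-quality (pays 55), elaborate interior → low-quality (pays 35).
  High-quality: plain interior gives 55 − 0 = 55; elaborate interior gives 35 − 2 = 33. No deviation. ✓
  Low-quality: elaborate interior gives 35 − 14 = 21; plain interior gives 55 − 0 = 55. Would deviate. ✗
Neither assignment is incentive-compatible.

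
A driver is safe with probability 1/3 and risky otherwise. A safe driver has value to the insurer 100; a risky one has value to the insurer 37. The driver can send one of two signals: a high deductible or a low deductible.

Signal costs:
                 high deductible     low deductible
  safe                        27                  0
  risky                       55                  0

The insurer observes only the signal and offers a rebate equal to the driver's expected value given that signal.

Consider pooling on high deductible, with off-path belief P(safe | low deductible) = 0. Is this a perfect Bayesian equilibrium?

No

At the pooled signal (high deductible) the insurer holds the prior 1/3 and pays 1/3·100 + 2/3·37 = 58. Off-path (low deductible) belief 0 gives 0·100 + 1·37 = 37.
Safe: high deductible gives 58 − 27 = 31; low deductible gives 37 − 0 = 37. Deviates. ✗
Risky: high deductible gives 58 − 55 = 3; low deductible gives 37 − 0 = 37. Deviates. ✗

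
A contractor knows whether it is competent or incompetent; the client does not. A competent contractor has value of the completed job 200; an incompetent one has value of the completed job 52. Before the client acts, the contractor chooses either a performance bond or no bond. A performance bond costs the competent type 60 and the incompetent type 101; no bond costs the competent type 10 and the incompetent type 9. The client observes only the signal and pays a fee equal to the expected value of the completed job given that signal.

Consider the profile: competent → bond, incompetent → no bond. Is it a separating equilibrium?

Under separation the client infers type exactly: bond → competent (pays 200), no bond → incompetent (pays 52).
Competent: bond gives 200 − 60 = 140; no bond gives 52 − 10 = 42. No deviation. ✓
Incompetent: no bond gives 52 − 9 = 43; bond gives 200 − 101 = 99. Would deviate. ✗

No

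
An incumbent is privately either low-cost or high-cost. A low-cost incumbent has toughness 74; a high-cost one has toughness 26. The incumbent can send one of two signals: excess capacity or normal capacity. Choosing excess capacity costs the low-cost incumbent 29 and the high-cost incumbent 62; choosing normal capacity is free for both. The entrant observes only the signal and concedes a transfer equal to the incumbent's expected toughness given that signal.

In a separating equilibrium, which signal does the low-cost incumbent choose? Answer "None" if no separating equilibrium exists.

excess capacity

Try low-cost → excess capacity, high-cost → normal capacity:
  If types separate, excess capacity earns payment 74 and normal capacity earns 26.
  Low-cost: excess capacity gives 74 − 29 = 45; normal capacity gives 26 − 0 = 26. No deviation. ✓
  High-cost: normal capacity gives 26 − 0 = 26; excess capacity gives 74 − 62 = 12. No deviation. ✓
Both hold — the low-cost type sends excess capacity.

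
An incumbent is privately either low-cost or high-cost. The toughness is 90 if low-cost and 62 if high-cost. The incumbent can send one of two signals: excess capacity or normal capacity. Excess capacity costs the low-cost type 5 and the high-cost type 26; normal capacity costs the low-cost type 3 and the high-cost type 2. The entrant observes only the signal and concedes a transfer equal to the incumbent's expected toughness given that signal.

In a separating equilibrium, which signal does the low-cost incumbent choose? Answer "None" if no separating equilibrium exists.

None

Try low-cost → excess capacity, high-cost → normal capacity:
  Under separation the entrant infers type exactly: excess capacity → low-cost (pays 90), normal capacity → high-cost (pays 62).
  Low-cost: excess capacity gives 90 − 5 = 85; normal capacity gives 62 − 3 = 59. No deviation. ✓
  High-cost: normal capacity gives 62 − 2 = 60; excess capacity gives 90 − 26 = 64. Would deviate. ✗
Try low-cost → normal capacity, high-cost → excess capacity:
  Under separation the entrant infers type exactly: normal capacity → low-cost (pays 90), excess capacity → high-cost (pays 62).
  Low-cost: normal capacity gives 90 − 3 = 87; excess capacity gives 62 − 5 = 57. No deviation. ✓
  High-cost: excess capacity gives 62 − 26 = 36; normal capacity gives 90 − 2 = 88. Would deviate. ✗
Neither assignment is incentive-compatible.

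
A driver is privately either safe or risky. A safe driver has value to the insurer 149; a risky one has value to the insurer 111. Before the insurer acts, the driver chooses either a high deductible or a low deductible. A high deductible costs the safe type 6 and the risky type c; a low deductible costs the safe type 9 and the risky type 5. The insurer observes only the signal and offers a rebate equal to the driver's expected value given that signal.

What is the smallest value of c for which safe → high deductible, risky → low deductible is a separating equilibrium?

Under separation: high deductible → safe (pays 149); low deductible → risky (pays 111).
Safe: 149 − 6 = 143 ≥ 111 − 9 = 102. Holds regardless of c. ✓
Risky: 111 − 5 ≥ 149 − c, so c ≥ 149 − 106 = 43.

43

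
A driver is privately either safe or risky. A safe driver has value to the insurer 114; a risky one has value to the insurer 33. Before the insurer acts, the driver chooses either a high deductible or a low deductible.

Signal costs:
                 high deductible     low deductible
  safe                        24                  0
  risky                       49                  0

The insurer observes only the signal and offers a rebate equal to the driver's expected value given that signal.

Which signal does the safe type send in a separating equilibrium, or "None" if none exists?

None

Try safe → high deductible, risky → low deductible:
  If types separate, high deductible earns payment 114 and low deductible earns 33.
  Safe: high deductible gives 114 − 24 = 90; low deductible gives 33 − 0 = 33. No deviation. ✓
  Risky: low deductible gives 33 − 0 = 33; high deductible gives 114 − 49 = 65. Would deviate. ✗
Try safe → low deductible, risky → high deductible:
  If types separate, low deductible earns payment 114 and high deductible earns 33.
  Safe: low deductible gives 114 − 0 = 114; high deductible gives 33 − 24 = 9. No deviation. ✓
  Risky: high deductible gives 33 − 49 = -16; low deductible gives 114 − 0 = 114. Would deviate. ✗
Neither assignment is incentive-compatible.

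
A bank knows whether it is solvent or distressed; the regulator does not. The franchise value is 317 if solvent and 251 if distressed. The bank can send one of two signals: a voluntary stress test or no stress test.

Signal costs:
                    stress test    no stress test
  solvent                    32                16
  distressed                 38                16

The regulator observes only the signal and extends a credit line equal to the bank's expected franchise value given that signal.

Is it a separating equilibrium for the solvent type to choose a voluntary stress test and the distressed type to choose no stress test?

Under separation the regulator infers type exactly: stress test → solvent (pays 317), no stress test → distressed (pays 251).
Solvent: stress test gives 317 − 32 = 285; no stress test gives 251 − 16 = 235. No deviation. ✓
Distressed: no stress test gives 251 − 16 = 235; stress test gives 317 − 38 = 279. Would deviate. ✗

No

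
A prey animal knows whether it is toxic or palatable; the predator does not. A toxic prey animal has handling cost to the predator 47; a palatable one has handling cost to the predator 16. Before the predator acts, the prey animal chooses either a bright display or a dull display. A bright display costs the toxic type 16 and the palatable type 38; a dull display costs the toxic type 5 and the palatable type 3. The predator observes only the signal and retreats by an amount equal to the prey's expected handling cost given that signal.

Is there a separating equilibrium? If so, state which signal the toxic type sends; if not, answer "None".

Try toxic → bright display, palatable → dull display:
  If types separate, bright display earns payment 47 and dull display earns 16.
  Toxic: bright display gives 47 − 16 = 31; dull display gives 16 − 5 = 11. No deviation. ✓
  Palatable: dull display gives 16 − 3 = 13; bright display gives 47 − 38 = 9. No deviation. ✓
Both hold — the toxic type sends bright display.

bright display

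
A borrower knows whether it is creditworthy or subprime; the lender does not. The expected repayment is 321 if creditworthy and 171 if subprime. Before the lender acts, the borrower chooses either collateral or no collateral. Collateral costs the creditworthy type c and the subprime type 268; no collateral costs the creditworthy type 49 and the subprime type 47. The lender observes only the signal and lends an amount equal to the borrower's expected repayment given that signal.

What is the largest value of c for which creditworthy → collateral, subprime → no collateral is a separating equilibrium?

Under separation: collateral → creditworthy (pays 321); no collateral → subprime (pays 171).
Subprime: 171 − 47 = 124 ≥ 321 − 268 = 53. Holds regardless of c. ✓
Creditworthy: 321 − c ≥ 171 − 49, so c ≤ 321 − 122 = 199.

199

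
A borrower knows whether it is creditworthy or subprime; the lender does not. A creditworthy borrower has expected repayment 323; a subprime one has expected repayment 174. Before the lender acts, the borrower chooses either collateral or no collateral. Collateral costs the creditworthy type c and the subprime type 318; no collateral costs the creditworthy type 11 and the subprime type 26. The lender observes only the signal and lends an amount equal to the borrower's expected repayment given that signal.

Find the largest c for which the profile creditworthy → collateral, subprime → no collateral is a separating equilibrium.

160

Under separation: collateral → creditworthy (pays 323); no collateral → subprime (pays 174).
Subprime: 174 − 26 = 148 ≥ 323 − 318 = 5. Holds regardless of c. ✓
Creditworthy: 323 − c ≥ 174 − 11, so c ≤ 323 − 163 = 160.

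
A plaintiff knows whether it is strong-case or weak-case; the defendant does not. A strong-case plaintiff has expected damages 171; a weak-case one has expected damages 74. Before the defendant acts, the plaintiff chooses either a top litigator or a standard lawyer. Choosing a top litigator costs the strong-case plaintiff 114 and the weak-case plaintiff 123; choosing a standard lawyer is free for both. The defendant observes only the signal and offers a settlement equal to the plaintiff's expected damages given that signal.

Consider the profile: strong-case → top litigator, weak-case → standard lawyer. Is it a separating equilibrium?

Under separation the defendant infers type exactly: top litigator → strong-case (pays 171), standard lawyer → weak-case (pays 74).
Strong-case: top litigator gives 171 − 114 = 57; standard lawyer gives 74 − 0 = 74. Would deviate. ✗
Weak-case: standard lawyer gives 74 − 0 = 74; top litigator gives 171 − 123 = 48. No deviation. ✓

No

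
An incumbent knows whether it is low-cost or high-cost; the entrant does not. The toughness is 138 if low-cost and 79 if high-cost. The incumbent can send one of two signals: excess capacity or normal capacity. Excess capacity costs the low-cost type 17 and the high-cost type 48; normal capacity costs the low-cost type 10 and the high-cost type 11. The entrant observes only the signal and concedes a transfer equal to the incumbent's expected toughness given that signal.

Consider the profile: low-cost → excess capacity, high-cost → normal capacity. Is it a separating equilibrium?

Under separation the entrant infers type exactly: excess capacity → low-cost (pays 138), normal capacity → high-cost (pays 79).
Low-cost: excess capacity gives 138 − 17 = 121; normal capacity gives 79 − 10 = 69. No deviation. ✓
High-cost: normal capacity gives 79 − 11 = 68; excess capacity gives 138 − 48 = 90. Would deviate. ✗

No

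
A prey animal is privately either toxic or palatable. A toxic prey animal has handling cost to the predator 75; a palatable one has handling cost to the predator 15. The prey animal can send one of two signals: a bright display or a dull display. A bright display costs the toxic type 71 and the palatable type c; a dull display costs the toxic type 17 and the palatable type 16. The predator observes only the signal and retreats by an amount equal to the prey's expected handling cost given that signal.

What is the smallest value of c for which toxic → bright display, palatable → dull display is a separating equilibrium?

76

Under separation: bright display → toxic (pays 75); dull display → palatable (pays 15).
Toxic: 75 − 71 = 4 ≥ 15 − 17 = -2. Holds regardless of c. ✓
Palatable: 15 − 16 ≥ 75 − c, so c ≥ 75 − -1 = 76.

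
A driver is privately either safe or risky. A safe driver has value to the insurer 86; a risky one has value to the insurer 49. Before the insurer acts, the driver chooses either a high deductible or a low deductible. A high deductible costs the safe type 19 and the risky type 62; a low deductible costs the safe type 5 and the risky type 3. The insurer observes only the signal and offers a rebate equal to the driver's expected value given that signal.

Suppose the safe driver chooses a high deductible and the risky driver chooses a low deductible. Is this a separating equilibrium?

Yes

Under separation the insurer infers type exactly: high deductible → safe (pays 86), low deductible → risky (pays 49).
Safe: high deductible gives 86 − 19 = 67; low deductible gives 49 − 5 = 44. No deviation. ✓
Risky: low deductible gives 49 − 3 = 46; high deductible gives 86 − 62 = 24. No deviation. ✓
Both incentive constraints hold.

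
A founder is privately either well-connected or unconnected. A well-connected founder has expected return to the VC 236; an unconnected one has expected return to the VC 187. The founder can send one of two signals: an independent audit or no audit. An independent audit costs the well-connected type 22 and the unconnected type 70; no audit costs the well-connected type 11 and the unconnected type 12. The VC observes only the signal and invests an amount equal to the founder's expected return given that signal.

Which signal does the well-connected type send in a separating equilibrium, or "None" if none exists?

Try well-connected → audit, unconnected → no audit:
  If types separate, audit earns payment 236 and no audit earns 187.
  Well-connected: audit gives 236 − 22 = 214; no audit gives 187 − 11 = 176. No deviation. ✓
  Unconnected: no audit gives 187 − 12 = 175; audit gives 236 − 70 = 166. No deviation. ✓
Both hold — the well-connected type sends audit.

audit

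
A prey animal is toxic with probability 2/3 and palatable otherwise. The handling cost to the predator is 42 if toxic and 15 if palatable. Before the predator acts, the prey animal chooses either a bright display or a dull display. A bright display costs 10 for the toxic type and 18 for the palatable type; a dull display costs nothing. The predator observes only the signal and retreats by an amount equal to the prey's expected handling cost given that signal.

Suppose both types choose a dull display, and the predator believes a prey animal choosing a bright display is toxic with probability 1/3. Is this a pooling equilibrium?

At the pooled signal (dull display) the predator holds the prior 2/3 and pays 2/3·42 + 1/3·15 = 33. Off-path (bright display) belief 1/3 gives 1/3·42 + 2/3·15 = 24.
Toxic: dull display gives 33 − 0 = 33; bright display gives 24 − 10 = 14. Stays. ✓
Palatable: dull display gives 33 − 0 = 33; bright display gives 24 − 18 = 6. Stays. ✓

Yes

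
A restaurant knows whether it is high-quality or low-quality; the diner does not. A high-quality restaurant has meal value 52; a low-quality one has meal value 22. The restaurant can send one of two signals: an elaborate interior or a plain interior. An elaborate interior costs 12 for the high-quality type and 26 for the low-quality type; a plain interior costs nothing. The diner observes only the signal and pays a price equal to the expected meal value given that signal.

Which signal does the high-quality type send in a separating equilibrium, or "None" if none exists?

Try high-quality → elaborate interior, low-quality → plain interior:
  If types separate, elaborate interior earns payment 52 and plain interior earns 22.
  High-quality: elaborate interior gives 52 − 12 = 40; plain interior gives 22 − 0 = 22. No deviation. ✓
  Low-quality: plain interior gives 22 − 0 = 22; elaborate interior gives 52 − 26 = 26. Would deviate. ✗
Try high-quality → plain interior, low-quality → elaborate interior:
  If types separate, plain interior earns payment 52 and elaborate interior earns 22.
  High-quality: plain interior gives 52 − 0 = 52; elaborate interior gives 22 − 12 = 10. No deviation. ✓
  Low-quality: elaborate interior gives 22 − 26 = -4; plain interior gives 52 − 0 = 52. Would deviate. ✗
Neither assignment is incentive-compatible.

None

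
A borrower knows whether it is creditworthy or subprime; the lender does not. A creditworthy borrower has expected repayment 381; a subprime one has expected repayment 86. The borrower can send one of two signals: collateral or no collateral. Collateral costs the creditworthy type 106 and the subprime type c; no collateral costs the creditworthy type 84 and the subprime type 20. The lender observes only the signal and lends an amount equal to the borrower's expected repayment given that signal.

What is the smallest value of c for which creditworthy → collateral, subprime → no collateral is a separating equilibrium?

Under separation: collateral → creditworthy (pays 381); no collateral → subprime (pays 86).
Creditworthy: 381 − 106 = 275 ≥ 86 − 84 = 2. Holds regardless of c. ✓
Subprime: 86 − 20 ≥ 381 − c, so c ≥ 381 − 66 = 315.

315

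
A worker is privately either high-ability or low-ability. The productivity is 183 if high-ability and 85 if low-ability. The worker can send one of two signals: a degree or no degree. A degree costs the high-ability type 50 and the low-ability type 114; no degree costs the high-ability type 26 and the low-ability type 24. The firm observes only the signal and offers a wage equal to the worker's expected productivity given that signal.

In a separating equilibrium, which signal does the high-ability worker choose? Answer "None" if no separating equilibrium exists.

None

Try high-ability → degree, low-ability → no degree:
  If types separate, degree earns payment 183 and no degree earns 85.
  High-ability: degree gives 183 − 50 = 133; no degree gives 85 − 26 = 59. No deviation. ✓
  Low-ability: no degree gives 85 − 24 = 61; degree gives 183 − 114 = 69. Would deviate. ✗
Try high-ability → no degree, low-ability → degree:
  If types separate, no degree earns payment 183 and degree earns 85.
  High-ability: no degree gives 183 − 26 = 157; degree gives 85 − 50 = 35. No deviation. ✓
  Low-ability: degree gives 85 − 114 = -29; no degree gives 183 − 24 = 159. Would deviate. ✗
Neither assignment is incentive-compatible.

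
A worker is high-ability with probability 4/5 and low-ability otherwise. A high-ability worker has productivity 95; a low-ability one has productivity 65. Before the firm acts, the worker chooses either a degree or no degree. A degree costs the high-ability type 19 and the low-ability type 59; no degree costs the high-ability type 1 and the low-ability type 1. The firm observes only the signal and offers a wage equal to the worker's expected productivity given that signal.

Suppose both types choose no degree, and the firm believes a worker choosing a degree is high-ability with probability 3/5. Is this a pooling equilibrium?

Yes

On the equilibrium path (no degree) the firm holds the prior 4/5 and pays 4/5·95 + 1/5·65 = 89. Off-path (degree) belief 3/5 gives 3/5·95 + 2/5·65 = 83.
High-ability: no degree gives 89 − 1 = 88; degree gives 83 − 19 = 64. Stays. ✓
Low-ability: no degree gives 89 − 1 = 88; degree gives 83 − 59 = 24. Stays. ✓
Beliefs are Bayes-consistent on-path and both types best-respond.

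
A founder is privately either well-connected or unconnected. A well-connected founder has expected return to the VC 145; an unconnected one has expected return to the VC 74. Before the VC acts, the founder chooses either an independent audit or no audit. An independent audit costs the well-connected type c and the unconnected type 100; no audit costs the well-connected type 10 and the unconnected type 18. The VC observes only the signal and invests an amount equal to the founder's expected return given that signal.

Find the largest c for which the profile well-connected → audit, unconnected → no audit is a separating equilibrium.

Under separation: audit → well-connected (pays 145); no audit → unconnected (pays 74).
Unconnected: 74 − 18 = 56 ≥ 145 − 100 = 45. Holds regardless of c. ✓
Well-connected: 145 − c ≥ 74 − 10, so c ≤ 145 − 64 = 81.

81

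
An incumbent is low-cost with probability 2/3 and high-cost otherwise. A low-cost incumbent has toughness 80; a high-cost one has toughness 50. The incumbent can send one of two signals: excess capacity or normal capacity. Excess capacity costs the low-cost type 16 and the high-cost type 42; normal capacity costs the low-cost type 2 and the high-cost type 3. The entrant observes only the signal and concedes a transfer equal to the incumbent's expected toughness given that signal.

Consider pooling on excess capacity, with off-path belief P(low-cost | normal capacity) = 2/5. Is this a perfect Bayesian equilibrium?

No

On the equilibrium path (excess capacity) the entrant holds the prior 2/3 and pays 2/3·80 + 1/3·50 = 70. Off-path (normal capacity) belief 2/5 gives 2/5·80 + 3/5·50 = 62.
Low-cost: excess capacity gives 70 − 16 = 54; normal capacity gives 62 − 2 = 60. Deviates. ✗
High-cost: excess capacity gives 70 − 42 = 28; normal capacity gives 62 − 3 = 59. Deviates. ✗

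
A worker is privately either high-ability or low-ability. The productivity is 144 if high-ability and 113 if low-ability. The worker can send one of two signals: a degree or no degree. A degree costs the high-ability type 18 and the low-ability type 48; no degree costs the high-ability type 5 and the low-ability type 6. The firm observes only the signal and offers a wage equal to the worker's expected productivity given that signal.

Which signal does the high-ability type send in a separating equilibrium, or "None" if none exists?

Try high-ability → degree, low-ability → no degree:
  If types separate, degree earns payment 144 and no degree earns 113.
  High-ability: degree gives 144 − 18 = 126; no degree gives 113 − 5 = 108. No deviation. ✓
  Low-ability: no degree gives 113 − 6 = 107; degree gives 144 − 48 = 96. No deviation. ✓
Both hold — the high-ability type sends degree.

degree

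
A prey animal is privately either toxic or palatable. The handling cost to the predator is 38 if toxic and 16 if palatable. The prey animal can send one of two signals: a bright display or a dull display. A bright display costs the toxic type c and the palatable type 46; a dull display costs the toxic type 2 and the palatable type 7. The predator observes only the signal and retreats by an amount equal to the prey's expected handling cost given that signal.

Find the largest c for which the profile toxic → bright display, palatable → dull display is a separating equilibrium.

24

Under separation: bright display → toxic (pays 38); dull display → palatable (pays 16).
Palatable: 16 − 7 = 9 ≥ 38 − 46 = -8. Holds regardless of c. ✓
Toxic: 38 − c ≥ 16 − 2, so c ≤ 38 − 14 = 24.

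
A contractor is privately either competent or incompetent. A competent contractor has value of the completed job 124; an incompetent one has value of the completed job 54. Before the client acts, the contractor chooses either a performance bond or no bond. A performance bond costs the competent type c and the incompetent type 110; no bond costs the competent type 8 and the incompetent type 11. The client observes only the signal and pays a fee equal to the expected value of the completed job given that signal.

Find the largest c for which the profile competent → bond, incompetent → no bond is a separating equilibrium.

78

Under separation: bond → competent (pays 124); no bond → incompetent (pays 54).
Incompetent: 54 − 11 = 43 ≥ 124 − 110 = 14. Holds regardless of c. ✓
Competent: 124 − c ≥ 54 − 8, so c ≤ 124 − 46 = 78.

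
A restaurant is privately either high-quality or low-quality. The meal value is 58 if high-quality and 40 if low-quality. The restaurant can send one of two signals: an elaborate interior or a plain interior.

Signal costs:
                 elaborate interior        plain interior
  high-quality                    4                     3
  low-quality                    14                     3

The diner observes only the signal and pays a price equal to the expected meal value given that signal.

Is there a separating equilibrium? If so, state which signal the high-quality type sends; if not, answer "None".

Try high-quality → elaborate interior, low-quality → plain interior:
  Under separation the diner infers type exactly: elaborate interior → high-quality (pays 58), plain interior → low-quality (pays 40).
  High-quality: elaborate interior gives 58 − 4 = 54; plain interior gives 40 − 3 = 37. No deviation. ✓
  Low-quality: plain interior gives 40 − 3 = 37; elaborate interior gives 58 − 14 = 44. Would deviate. ✗
Try high-quality → plain interior, low-quality → elaborate interior:
  Under separation the diner infers type exactly: plain interior → high-quality (pays 58), elaborate interior → low-quality (pays 40).
  High-quality: plain interior gives 58 − 3 = 55; elaborate interior gives 40 − 4 = 36. No deviation. ✓
  Low-quality: elaborate interior gives 40 − 14 = 26; plain interior gives 58 − 3 = 55. Would deviate. ✗
Neither assignment is incentive-compatible.

None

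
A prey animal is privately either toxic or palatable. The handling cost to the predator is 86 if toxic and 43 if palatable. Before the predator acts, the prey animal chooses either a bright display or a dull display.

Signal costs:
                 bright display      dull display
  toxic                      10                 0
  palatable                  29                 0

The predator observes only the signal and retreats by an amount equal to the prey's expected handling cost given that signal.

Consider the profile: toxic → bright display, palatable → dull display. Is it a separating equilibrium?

Under separation the predator infers type exactly: bright display → toxic (pays 86), dull display → palatable (pays 43).
Toxic: bright display gives 86 − 10 = 76; dull display gives 43 − 0 = 43. No deviation. ✓
Palatable: dull display gives 43 − 0 = 43; bright display gives 86 − 29 = 57. Would deviate. ✗

No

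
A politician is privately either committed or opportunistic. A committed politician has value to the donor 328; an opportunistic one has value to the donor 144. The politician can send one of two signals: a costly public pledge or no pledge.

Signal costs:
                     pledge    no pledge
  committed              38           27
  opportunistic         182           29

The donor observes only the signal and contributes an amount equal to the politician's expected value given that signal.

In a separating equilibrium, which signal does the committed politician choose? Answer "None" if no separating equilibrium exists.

None

Try committed → pledge, opportunistic → no pledge:
  Under separation the donor infers type exactly: pledge → committed (pays 328), no pledge → opportunistic (pays 144).
  Committed: pledge gives 328 − 38 = 290; no pledge gives 144 − 27 = 117. No deviation. ✓
  Opportunistic: no pledge gives 144 − 29 = 115; pledge gives 328 − 182 = 146. Would deviate. ✗
Try committed → no pledge, opportunistic → pledge:
  Under separation the donor infers type exactly: no pledge → committed (pays 328), pledge → opportunistic (pays 144).
  Committed: no pledge gives 328 − 27 = 301; pledge gives 144 − 38 = 106. No deviation. ✓
  Opportunistic: pledge gives 144 − 182 = -38; no pledge gives 328 − 29 = 299. Would deviate. ✗
Neither assignment is incentive-compatible.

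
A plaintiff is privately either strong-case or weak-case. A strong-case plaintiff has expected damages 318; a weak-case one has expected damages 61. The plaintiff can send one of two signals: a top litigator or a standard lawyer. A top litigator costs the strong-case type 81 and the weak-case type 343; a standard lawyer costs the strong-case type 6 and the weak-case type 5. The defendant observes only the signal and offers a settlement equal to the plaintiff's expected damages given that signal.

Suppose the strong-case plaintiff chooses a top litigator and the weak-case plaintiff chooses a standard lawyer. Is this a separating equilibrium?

Yes

If types separate, top litigator earns payment 318 and standard lawyer earns 61.
Strong-case: top litigator gives 318 − 81 = 237; standard lawyer gives 61 − 6 = 55. No deviation. ✓
Weak-case: standard lawyer gives 61 − 5 = 56; top litigator gives 318 − 343 = -25. No deviation. ✓
Both incentive constraints hold.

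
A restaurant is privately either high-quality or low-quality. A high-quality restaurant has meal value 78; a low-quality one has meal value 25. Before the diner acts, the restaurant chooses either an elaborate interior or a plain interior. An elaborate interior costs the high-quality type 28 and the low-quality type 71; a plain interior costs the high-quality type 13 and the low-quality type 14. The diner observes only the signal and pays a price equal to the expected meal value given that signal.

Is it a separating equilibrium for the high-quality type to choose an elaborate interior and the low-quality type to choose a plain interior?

Under separation the diner infers type exactly: elaborate interior → high-quality (pays 78), plain interior → low-quality (pays 25).
High-quality: elaborate interior gives 78 − 28 = 50; plain interior gives 25 − 13 = 12. No deviation. ✓
Low-quality: plain interior gives 25 − 14 = 11; elaborate interior gives 78 − 71 = 7. No deviation. ✓
Neither type gains from mimicking the other.

Yes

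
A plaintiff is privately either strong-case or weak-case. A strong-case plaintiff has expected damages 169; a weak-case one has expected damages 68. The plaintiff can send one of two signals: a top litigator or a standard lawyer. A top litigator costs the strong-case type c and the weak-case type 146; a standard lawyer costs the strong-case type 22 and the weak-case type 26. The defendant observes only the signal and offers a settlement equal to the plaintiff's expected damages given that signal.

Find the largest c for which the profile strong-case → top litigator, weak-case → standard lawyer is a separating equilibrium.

Under separation: top litigator → strong-case (pays 169); standard lawyer → weak-case (pays 68).
Weak-case: 68 − 26 = 42 ≥ 169 − 146 = 23. Holds regardless of c. ✓
Strong-case: 169 − c ≥ 68 − 22, so c ≤ 169 − 46 = 123.

123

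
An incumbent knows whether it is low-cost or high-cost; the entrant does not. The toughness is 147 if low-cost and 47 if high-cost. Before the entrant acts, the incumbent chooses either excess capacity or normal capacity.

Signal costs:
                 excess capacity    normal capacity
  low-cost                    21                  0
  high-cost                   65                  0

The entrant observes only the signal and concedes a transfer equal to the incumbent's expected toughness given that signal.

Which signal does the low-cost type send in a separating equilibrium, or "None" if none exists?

None

Try low-cost → excess capacity, high-cost → normal capacity:
  Under separation the entrant infers type exactly: excess capacity → low-cost (pays 147), normal capacity → high-cost (pays 47).
  Low-cost: excess capacity gives 147 − 21 = 126; normal capacity gives 47 − 0 = 47. No deviation. ✓
  High-cost: normal capacity gives 47 − 0 = 47; excess capacity gives 147 − 65 = 82. Would deviate. ✗
Try low-cost → normal capacity, high-cost → excess capacity:
  Under separation the entrant infers type exactly: normal capacity → low-cost (pays 147), excess capacity → high-cost (pays 47).
  Low-cost: normal capacity gives 147 − 0 = 147; excess capacity gives 47 − 21 = 26. No deviation. ✓
  High-cost: excess capacity gives 47 − 65 = -18; normal capacity gives 147 − 0 = 147. Would deviate. ✗
Neither assignment is incentive-compatible.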